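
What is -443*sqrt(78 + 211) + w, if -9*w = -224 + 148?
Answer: -67703/9 ≈ -7522.6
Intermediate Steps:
w = 76/9 (w = -(-224 + 148)/9 = -1/9*(-76) = 76/9 ≈ 8.4444)
-443*sqrt(78 + 211) + w = -443*sqrt(78 + 211) + 76/9 = -443*sqrt(289) + 76/9 = -443*17 + 76/9 = -7531 + 76/9 = -67703/9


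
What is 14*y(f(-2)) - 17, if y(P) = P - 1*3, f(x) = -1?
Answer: -73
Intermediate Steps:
y(P) = -3 + P (y(P) = P - 3 = -3 + P)
14*y(f(-2)) - 17 = 14*(-3 - 1) - 17 = 14*(-4) - 17 = -56 - 17 = -73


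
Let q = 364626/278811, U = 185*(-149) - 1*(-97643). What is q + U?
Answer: 2170986876/30979 ≈ 70079.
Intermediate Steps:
U = 70078 (U = -27565 + 97643 = 70078)
q = 40514/30979 (q = 364626*(1/278811) = 40514/30979 ≈ 1.3078)
q + U = 40514/30979 + 70078 = 2170986876/30979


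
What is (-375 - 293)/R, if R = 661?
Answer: -668/661 ≈ -1.0106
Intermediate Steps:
(-375 - 293)/R = (-375 - 293)/661 = -668*1/661 = -668/661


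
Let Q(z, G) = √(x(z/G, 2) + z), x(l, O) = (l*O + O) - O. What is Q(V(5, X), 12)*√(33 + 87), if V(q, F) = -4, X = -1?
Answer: 4*I*√35 ≈ 23.664*I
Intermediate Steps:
x(l, O) = O*l (x(l, O) = (O*l + O) - O = (O + O*l) - O = O*l)
Q(z, G) = √(z + 2*z/G) (Q(z, G) = √(2*(z/G) + z) = √(2*z/G + z) = √(z + 2*z/G))
Q(V(5, X), 12)*√(33 + 87) = √(-4*(2 + 12)/12)*√(33 + 87) = √(-4*1/12*14)*√120 = √(-14/3)*(2*√30) = (I*√42/3)*(2*√30) = 4*I*√35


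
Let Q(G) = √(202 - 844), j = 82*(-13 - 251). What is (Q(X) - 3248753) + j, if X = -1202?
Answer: -3270401 + I*√642 ≈ -3.2704e+6 + 25.338*I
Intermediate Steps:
j = -21648 (j = 82*(-264) = -21648)
Q(G) = I*√642 (Q(G) = √(-642) = I*√642)
(Q(X) - 3248753) + j = (I*√642 - 3248753) - 21648 = (-3248753 + I*√642) - 21648 = -3270401 + I*√642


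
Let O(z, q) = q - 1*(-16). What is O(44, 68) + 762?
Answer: 846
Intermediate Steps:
O(z, q) = 16 + q (O(z, q) = q + 16 = 16 + q)
O(44, 68) + 762 = (16 + 68) + 762 = 84 + 762 = 846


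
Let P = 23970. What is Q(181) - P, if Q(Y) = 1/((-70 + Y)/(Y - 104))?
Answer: -2660593/111 ≈ -23969.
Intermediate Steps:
Q(Y) = (-104 + Y)/(-70 + Y) (Q(Y) = 1/((-70 + Y)/(-104 + Y)) = (-104 + Y)/(-70 + Y))
Q(181) - P = (-104 + 181)/(-70 + 181) - 1*23970 = 77/111 - 23970 = -2660593/111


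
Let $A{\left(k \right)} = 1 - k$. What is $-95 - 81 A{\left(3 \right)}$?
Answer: $67$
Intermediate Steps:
$-95 - 81 A{\left(3 \right)} = -95 - 81 \left(1 - 3\right) = -95 - -162 = -95 + 162 = 67$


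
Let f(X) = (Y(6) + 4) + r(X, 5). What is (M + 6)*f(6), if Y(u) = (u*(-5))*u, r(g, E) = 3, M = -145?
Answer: 24047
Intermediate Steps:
Y(u) = -5*u**2 (Y(u) = (-5*u)*u = -5*u**2)
f(X) = -173 (f(X) = (-5*6**2 + 4) + 3 = (-5*36 + 4) + 3 = (-180 + 4) + 3 = -176 + 3 = -173)
(M + 6)*f(6) = (-145 + 6)*(-173) = -139*(-173) = 24047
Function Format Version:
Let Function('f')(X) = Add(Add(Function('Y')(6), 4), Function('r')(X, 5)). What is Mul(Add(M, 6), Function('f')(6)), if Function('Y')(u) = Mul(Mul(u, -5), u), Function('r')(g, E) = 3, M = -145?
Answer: 24047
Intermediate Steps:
Function('Y')(u) = Mul(-5, Pow(u, 2)) (Function('Y')(u) = Mul(Mul(-5, u), u) = Mul(-5, Pow(u, 2)))
Function('f')(X) = -173 (Function('f')(X) = Add(Add(Mul(-5, Pow(6, 2)), 4), 3) = Add(Add(Mul(-5, 36), 4), 3) = Add(Add(-180, 4), 3) = Add(-176, 3) = -173)
Mul(Add(M, 6), Function('f')(6)) = Mul(Add(-145, 6), -173) = Mul(-139, -173) = 24047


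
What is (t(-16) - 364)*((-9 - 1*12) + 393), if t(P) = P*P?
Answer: -40176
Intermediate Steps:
t(P) = P²
(t(-16) - 364)*((-9 - 1*12) + 393) = ((-16)² - 364)*((-9 - 1*12) + 393) = (256 - 364)*((-9 - 12) + 393) = -108*(-21 + 393) = -108*372 = -40176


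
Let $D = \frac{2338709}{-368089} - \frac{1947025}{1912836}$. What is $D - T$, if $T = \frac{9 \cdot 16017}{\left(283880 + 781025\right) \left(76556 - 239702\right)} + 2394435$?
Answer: $- \frac{48816991480229161960324771793}{20387624300671022019420} \approx -2.3944 \cdot 10^{6}$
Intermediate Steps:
$D = - \frac{5190245253949}{704093890404}$ ($D = 2338709 \left(- \frac{1}{368089}\right) - \frac{1947025}{1912836} = - \frac{2338709}{368089} - \frac{1947025}{1912836} = - \frac{5190245253949}{704093890404} \approx -7.3715$)
$T = \frac{138665714495405799}{57911663710}$ ($T = \frac{144153}{1064905 \left(-163146\right)} + 2394435 = \frac{144153}{-173734991130} + 2394435 = 144153 \left(- \frac{1}{173734991130}\right) + 2394435 = - \frac{48051}{57911663710} + 2394435 = \frac{138665714495405799}{57911663710} \approx 2.3944 \cdot 10^{6}$)
$D - T = - \frac{5190245253949}{704093890404} - \frac{138665714495405799}{57911663710} = - \frac{48816991480229161960324771793}{20387624300671022019420}$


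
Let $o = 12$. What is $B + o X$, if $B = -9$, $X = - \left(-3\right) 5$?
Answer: $171$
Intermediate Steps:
$X = 15$ ($X = \left(-1\right) \left(-15\right) = 15$)
$B + o X = -9 + 12 \cdot 15 = -9 + 180 = 171$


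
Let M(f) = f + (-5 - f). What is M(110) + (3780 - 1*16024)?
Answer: -12249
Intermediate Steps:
M(f) = -5
M(110) + (3780 - 1*16024) = -5 + (3780 - 1*16024) = -5 + (3780 - 16024) = -5 - 12244 = -12249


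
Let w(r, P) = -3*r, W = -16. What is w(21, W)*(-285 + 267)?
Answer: 1134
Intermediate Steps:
w(21, W)*(-285 + 267) = (-3*21)*(-285 + 267) = -63*(-18) = 1134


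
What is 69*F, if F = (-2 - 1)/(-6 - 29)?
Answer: 207/35 ≈ 5.9143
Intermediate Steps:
F = 3/35 (F = -3/(-35) = -3*(-1/35) = 3/35 ≈ 0.085714)
69*F = 69*(3/35) = 207/35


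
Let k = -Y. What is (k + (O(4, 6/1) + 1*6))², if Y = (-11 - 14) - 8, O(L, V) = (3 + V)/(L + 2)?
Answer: 6561/4 ≈ 1640.3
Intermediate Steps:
O(L, V) = (3 + V)/(2 + L)
Y = -33 (Y = -25 - 8 = -33)
k = 33 (k = -1*(-33) = 33)
(k + (O(4, 6/1) + 1*6))² = (33 + ((3 + 6/1)/(2 + 4) + 1*6))² = (33 + ((3 + 6*1)/6 + 6))² = (33 + ((3 + 6)/6 + 6))² = (33 + ((⅙)*9 + 6))² = (33 + (3/2 + 6))² = (33 + 15/2)² = (81/2)² = 6561/4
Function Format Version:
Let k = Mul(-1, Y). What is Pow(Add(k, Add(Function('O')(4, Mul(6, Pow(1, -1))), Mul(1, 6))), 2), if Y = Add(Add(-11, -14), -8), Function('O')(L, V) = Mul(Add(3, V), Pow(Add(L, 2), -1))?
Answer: Rational(6561, 4) ≈ 1640.3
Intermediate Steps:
Function('O')(L, V) = Mul(Pow(Add(2, L), -1), Add(3, V)) (Function('O')(L, V) = Mul(Add(3, V), Pow(Add(2, L), -1)) = Mul(Pow(Add(2, L), -1), Add(3, V)))
Y = -33 (Y = Add(-25, -8) = -33)
k = 33 (k = Mul(-1, -33) = 33)
Pow(Add(k, Add(Function('O')(4, Mul(6, Pow(1, -1))), Mul(1, 6))), 2) = Pow(Add(33, Add(Mul(Pow(Add(2, 4), -1), Add(3, Mul(6, Pow(1, -1)))), Mul(1, 6))), 2) = Pow(Add(33, Add(Mul(Pow(6, -1), Add(3, Mul(6, 1))), 6)), 2) = Pow(Add(33, Add(Mul(Rational(1, 6), Add(3, 6)), 6)), 2) = Pow(Add(33, Add(Mul(Rational(1, 6), 9), 6)), 2) = Pow(Add(33, Add(Rational(3, 2), 6)), 2) = Pow(Add(33, Rational(15, 2)), 2) = Pow(Rational(81, 2), 2) = Rational(6561, 4)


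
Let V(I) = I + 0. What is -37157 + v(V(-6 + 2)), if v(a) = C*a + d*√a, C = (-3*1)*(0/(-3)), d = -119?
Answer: -37157 - 238*I ≈ -37157.0 - 238.0*I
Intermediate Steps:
V(I) = I
C = 0 (C = -0*(-1)/3 = -3*0 = 0)
v(a) = -119*√a (v(a) = 0*a - 119*√a = 0 - 119*√a = -119*√a)
-37157 + v(V(-6 + 2)) = -37157 - 119*√(-6 + 2) = -37157 - 238*I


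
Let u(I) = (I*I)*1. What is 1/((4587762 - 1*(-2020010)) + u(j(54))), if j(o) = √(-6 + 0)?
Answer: 1/6607766 ≈ 1.5134e-7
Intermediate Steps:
j(o) = I*√6 (j(o) = √(-6) = I*√6)
u(I) = I² (u(I) = I²*1 = I²)
1/((4587762 - 1*(-2020010)) + u(j(54))) = 1/((4587762 - 1*(-2020010)) + (I*√6)²) = 1/((4587762 + 2020010) - 6) = 1/(6607772 - 6) = 1/6607766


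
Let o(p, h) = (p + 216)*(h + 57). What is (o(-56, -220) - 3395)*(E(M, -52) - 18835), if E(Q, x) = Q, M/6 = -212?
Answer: 592653825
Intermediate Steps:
M = -1272 (M = 6*(-212) = -1272)
o(p, h) = (57 + h)*(216 + p) (o(p, h) = (216 + p)*(57 + h) = (57 + h)*(216 + p))
(o(-56, -220) - 3395)*(E(M, -52) - 18835) = ((12312 + 57*(-56) + 216*(-220) - 220*(-56)) - 3395)*(-1272 - 18835) = ((12312 - 3192 - 47520 + 12320) - 3395)*(-20107) = (-26080 - 3395)*(-20107) = -29475*(-20107) = 592653825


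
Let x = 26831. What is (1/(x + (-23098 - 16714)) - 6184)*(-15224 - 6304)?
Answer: 576049847880/4327 ≈ 1.3313e+8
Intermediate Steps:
(1/(x + (-23098 - 16714)) - 6184)*(-15224 - 6304) = (1/(26831 + (-23098 - 16714)) - 6184)*(-15224 - 6304) = (1/(26831 - 39812) - 6184)*(-21528) = (1/(-12981) - 6184)*(-21528) = (-1/12981 - 6184)*(-21528) = -80274505/12981*(-21528) = 576049847880/4327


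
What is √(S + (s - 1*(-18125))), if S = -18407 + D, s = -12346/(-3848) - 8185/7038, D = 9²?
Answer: I*√253337831870669/1128426 ≈ 14.105*I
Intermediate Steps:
D = 81
s = 13848817/6770556 (s = -12346*(-1/3848) - 8185*1/7038 = 6173/1924 - 8185/7038 = 13848817/6770556 ≈ 2.0454)
S = -18326 (S = -18407 + 81 = -18326)
√(S + (s - 1*(-18125))) = √(-18326 + (13848817/6770556 - 1*(-18125))) = √(-18326 + (13848817/6770556 + 18125)) = √(-18326 + 122730176317/6770556) = √(-1347032939/6770556) = I*√253337831870669/1128426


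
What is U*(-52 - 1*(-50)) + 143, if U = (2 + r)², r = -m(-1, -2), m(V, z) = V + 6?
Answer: 125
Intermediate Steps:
m(V, z) = 6 + V
r = -5 (r = -(6 - 1) = -1*5 = -5)
U = 9 (U = (2 - 5)² = (-3)² = 9)
U*(-52 - 1*(-50)) + 143 = 9*(-52 - 1*(-50)) + 143 = 9*(-52 + 50) + 143 = 9*(-2) + 143 = -18 + 143 = 125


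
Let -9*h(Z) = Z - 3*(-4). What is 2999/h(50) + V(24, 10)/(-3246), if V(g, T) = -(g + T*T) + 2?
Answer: -43802611/100626 ≈ -435.30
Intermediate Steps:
h(Z) = -4/3 - Z/9 (h(Z) = -(Z - 3*(-4))/9 = -(Z - (-12))/9 = -(Z - 1*(-12))/9 = -(Z + 12)/9 = -(12 + Z)/9 = -4/3 - Z/9)
V(g, T) = 2 - g - T² (V(g, T) = -(g + T²) + 2 = (-g - T²) + 2 = 2 - g - T²)
2999/h(50) + V(24, 10)/(-3246) = 2999/(-4/3 - ⅑*50) + (2 - 1*24 - 1*10²)/(-3246) = 2999/(-4/3 - 50/9) + (2 - 24 - 1*100)*(-1/3246) = 2999/(-62/9) + (2 - 24 - 100)*(-1/3246) = 2999*(-9/62) - 122*(-1/3246) = -26991/62 + 61/1623 = -43802611/100626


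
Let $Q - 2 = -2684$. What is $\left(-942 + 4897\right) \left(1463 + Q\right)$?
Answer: $-4821145$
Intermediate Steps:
$Q = -2682$ ($Q = 2 - 2684 = -2682$)
$\left(-942 + 4897\right) \left(1463 + Q\right) = \left(-942 + 4897\right) \left(1463 - 2682\right) = 3955 \left(-1219\right) = -4821145$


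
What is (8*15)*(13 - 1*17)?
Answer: -480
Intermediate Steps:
(8*15)*(13 - 1*17) = 120*(13 - 17) = 120*(-4) = -480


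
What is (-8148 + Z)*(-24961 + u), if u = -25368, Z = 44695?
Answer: -1839373963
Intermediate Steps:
(-8148 + Z)*(-24961 + u) = (-8148 + 44695)*(-24961 - 25368) = 36547*(-50329) = -1839373963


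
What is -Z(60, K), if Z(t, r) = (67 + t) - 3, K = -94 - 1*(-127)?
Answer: -124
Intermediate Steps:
K = 33 (K = -94 + 127 = 33)
Z(t, r) = 64 + t
-Z(60, K) = -(64 + 60) = -1*124 = -124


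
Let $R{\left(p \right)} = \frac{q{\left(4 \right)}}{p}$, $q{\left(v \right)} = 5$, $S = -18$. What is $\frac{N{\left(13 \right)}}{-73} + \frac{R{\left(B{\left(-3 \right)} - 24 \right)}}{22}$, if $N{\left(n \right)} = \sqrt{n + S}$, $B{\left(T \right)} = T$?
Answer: $- \frac{5}{594} - \frac{i \sqrt{5}}{73} \approx -0.0084175 - 0.030631 i$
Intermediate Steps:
$R{\left(p \right)} = \frac{5}{p}$
$N{\left(n \right)} = \sqrt{-18 + n}$ ($N{\left(n \right)} = \sqrt{n - 18} = \sqrt{-18 + n}$)
$\frac{N{\left(13 \right)}}{-73} + \frac{R{\left(B{\left(-3 \right)} - 24 \right)}}{22} = \frac{\sqrt{-18 + 13}}{-73} + \frac{5 \frac{1}{-3 - 24}}{22} = \sqrt{-5} \left(- \frac{1}{73}\right) + \frac{5}{-3 - 24} \cdot \frac{1}{22} = i \sqrt{5} \left(- \frac{1}{73}\right) + \frac{5}{-27} \cdot \frac{1}{22} = - \frac{i \sqrt{5}}{73} + 5 \left(- \frac{1}{27}\right) \frac{1}{22} = - \frac{i \sqrt{5}}{73} - \frac{5}{594} = - \frac{5}{594} - \frac{i \sqrt{5}}{73}$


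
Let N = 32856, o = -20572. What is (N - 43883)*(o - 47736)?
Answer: 753232316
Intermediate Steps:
(N - 43883)*(o - 47736) = (32856 - 43883)*(-20572 - 47736) = -11027*(-68308) = 753232316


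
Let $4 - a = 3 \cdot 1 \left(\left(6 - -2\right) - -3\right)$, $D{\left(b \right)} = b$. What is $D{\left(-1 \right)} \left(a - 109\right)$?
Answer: $138$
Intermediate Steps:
$a = -29$ ($a = 4 - 3 \cdot 1 \left(\left(6 - -2\right) - -3\right) = 4 - 3 \left(\left(6 + 2\right) + 3\right) = 4 - 3 \left(8 + 3\right) = 4 - 3 \cdot 11 = 4 - 33 = -29$)
$D{\left(-1 \right)} \left(a - 109\right) = - (-29 - 109) = \left(-1\right) \left(-138\right) = 138$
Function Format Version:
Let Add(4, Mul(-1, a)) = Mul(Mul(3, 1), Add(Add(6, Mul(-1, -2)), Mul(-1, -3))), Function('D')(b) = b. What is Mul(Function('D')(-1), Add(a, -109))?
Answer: 138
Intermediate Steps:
a = -29 (a = Add(4, Mul(-1, Mul(Mul(3, 1), Add(Add(6, Mul(-1, -2)), Mul(-1, -3))))) = Add(4, Mul(-1, Mul(3, Add(Add(6, 2), 3)))) = Add(4, Mul(-1, Mul(3, Add(8, 3)))) = Add(4, Mul(-1, Mul(3, 11))) = Add(4, Mul(-1, 33)) = Add(4, -33) = -29)
Mul(Function('D')(-1), Add(a, -109)) = Mul(-1, Add(-29, -109)) = Mul(-1, -138) = 138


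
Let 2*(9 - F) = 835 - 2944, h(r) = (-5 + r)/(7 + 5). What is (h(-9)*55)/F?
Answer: -385/6381 ≈ -0.060335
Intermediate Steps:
h(r) = -5/12 + r/12 (h(r) = (-5 + r)/12 = (-5 + r)*(1/12) = -5/12 + r/12)
F = 2127/2 (F = 9 - (835 - 2944)/2 = 9 - 1/2*(-2109) = 9 + 2109/2 = 2127/2 ≈ 1063.5)
(h(-9)*55)/F = ((-5/12 + (1/12)*(-9))*55)/(2127/2) = ((-5/12 - 3/4)*55)*(2/2127) = -7/6*55*(2/2127) = -385/6*2/2127 = -385/6381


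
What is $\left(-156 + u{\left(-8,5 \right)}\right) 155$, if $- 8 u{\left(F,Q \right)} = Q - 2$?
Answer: $- \frac{193905}{8} \approx -24238.0$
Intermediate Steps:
$u{\left(F,Q \right)} = \frac{1}{4} - \frac{Q}{8}$ ($u{\left(F,Q \right)} = - \frac{Q - 2}{8} = - \frac{-2 + Q}{8} = \frac{1}{4} - \frac{Q}{8}$)
$\left(-156 + u{\left(-8,5 \right)}\right) 155 = \left(-156 + \left(\frac{1}{4} - \frac{5}{8}\right)\right) 155 = \left(-156 - \frac{3}{8}\right) 155 = \left(- \frac{1251}{8}\right) 155 = - \frac{193905}{8}$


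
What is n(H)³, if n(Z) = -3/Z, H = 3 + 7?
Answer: -27/1000 ≈ -0.027000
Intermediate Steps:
H = 10
n(H)³ = (-3/10)³ = -27/1000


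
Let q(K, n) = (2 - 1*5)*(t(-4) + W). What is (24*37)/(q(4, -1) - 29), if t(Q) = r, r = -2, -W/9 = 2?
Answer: 888/31 ≈ 28.645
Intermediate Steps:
W = -18 (W = -9*2 = -18)
t(Q) = -2
q(K, n) = 60 (q(K, n) = (2 - 1*5)*(-2 - 18) = (2 - 5)*(-20) = -3*(-20) = 60)
(24*37)/(q(4, -1) - 29) = (24*37)/(60 - 29) = 888/31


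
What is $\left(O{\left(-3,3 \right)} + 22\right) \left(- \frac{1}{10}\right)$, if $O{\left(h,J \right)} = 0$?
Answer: $- \frac{11}{5} \approx -2.2$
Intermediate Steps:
$\left(O{\left(-3,3 \right)} + 22\right) \left(- \frac{1}{10}\right) = \left(0 + 22\right) \left(- \frac{1}{10}\right) = 22 \left(\left(-1\right) \frac{1}{10}\right) = 22 \left(- \frac{1}{10}\right) = - \frac{11}{5}$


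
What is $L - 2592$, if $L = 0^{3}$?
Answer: $-2592$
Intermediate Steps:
$L = 0$
$L - 2592 = 0 - 2592 = -2592$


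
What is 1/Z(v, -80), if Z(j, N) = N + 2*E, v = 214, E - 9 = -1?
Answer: -1/64 ≈ -0.015625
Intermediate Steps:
E = 8 (E = 9 - 1 = 8)
Z(j, N) = 16 + N (Z(j, N) = N + 2*8 = N + 16 = 16 + N)
1/Z(v, -80) = 1/(16 - 80) = 1/(-64) = -1/64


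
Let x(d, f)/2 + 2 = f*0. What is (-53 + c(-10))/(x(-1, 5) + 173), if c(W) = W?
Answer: -63/169 ≈ -0.37278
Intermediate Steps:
x(d, f) = -4 (x(d, f) = -4 + 2*(f*0) = -4 + 2*0 = -4 + 0 = -4)
(-53 + c(-10))/(x(-1, 5) + 173) = (-53 - 10)/(-4 + 173) = -63/169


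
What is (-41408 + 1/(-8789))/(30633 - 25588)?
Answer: -363934913/44340505 ≈ -8.2077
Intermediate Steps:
(-41408 + 1/(-8789))/(30633 - 25588) = (-41408 - 1/8789)/5045 = -363934913/8789*1/5045 = -363934913/44340505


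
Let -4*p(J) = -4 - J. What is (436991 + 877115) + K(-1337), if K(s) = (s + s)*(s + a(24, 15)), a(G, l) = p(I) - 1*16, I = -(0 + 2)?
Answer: 4930691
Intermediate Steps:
I = -2 (I = -1*2 = -2)
p(J) = 1 + J/4 (p(J) = -(-4 - J)/4 = 1 + J/4)
a(G, l) = -31/2 (a(G, l) = (1 + (¼)*(-2)) - 1*16 = (1 - ½) - 16 = ½ - 16 = -31/2)
K(s) = 2*s*(-31/2 + s) (K(s) = (s + s)*(s - 31/2) = (2*s)*(-31/2 + s) = 2*s*(-31/2 + s))
(436991 + 877115) + K(-1337) = (436991 + 877115) - 1337*(-31 + 2*(-1337)) = 1314106 - 1337*(-31 - 2674) = 1314106 - 1337*(-2705) = 1314106 + 3616585 = 4930691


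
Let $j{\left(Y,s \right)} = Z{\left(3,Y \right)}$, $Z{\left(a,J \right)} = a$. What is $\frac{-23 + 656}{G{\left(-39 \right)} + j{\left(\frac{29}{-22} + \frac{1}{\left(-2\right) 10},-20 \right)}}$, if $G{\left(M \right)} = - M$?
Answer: $\frac{211}{14} \approx 15.071$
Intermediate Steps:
$j{\left(Y,s \right)} = 3$
$\frac{-23 + 656}{G{\left(-39 \right)} + j{\left(\frac{29}{-22} + \frac{1}{\left(-2\right) 10},-20 \right)}} = \frac{-23 + 656}{\left(-1\right) \left(-39\right) + 3} = \frac{633}{39 + 3} = \frac{633}{42} = 633 \cdot \frac{1}{42} = \frac{211}{14}$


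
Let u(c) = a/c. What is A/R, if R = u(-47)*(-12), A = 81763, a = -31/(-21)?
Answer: 26900027/124 ≈ 2.1694e+5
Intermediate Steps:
a = 31/21 (a = -31*(-1/21) = 31/21 ≈ 1.4762)
u(c) = 31/(21*c)
R = 124/329 (R = ((31/21)/(-47))*(-12) = ((31/21)*(-1/47))*(-12) = -31/987*(-12) = 124/329 ≈ 0.37690)
A/R = 81763/(124/329) = 81763*(329/124) = 26900027/124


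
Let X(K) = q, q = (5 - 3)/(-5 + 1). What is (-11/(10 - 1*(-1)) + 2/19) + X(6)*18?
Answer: -188/19 ≈ -9.8947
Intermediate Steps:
q = -½ (q = 2/(-4) = 2*(-¼) = -½ ≈ -0.50000)
X(K) = -½
(-11/(10 - 1*(-1)) + 2/19) + X(6)*18 = (-11/(10 - 1*(-1)) + 2/19) - ½*18 = (-11/(10 + 1) + 2*(1/19)) - 9 = (-11/11 + 2/19) - 9 = (-11*1/11 + 2/19) - 9 = (-1 + 2/19) - 9 = -17/19 - 9 = -188/19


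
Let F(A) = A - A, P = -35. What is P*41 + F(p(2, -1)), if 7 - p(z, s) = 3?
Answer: -1435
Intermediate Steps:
p(z, s) = 4 (p(z, s) = 7 - 1*3 = 7 - 3 = 4)
F(A) = 0
P*41 + F(p(2, -1)) = -35*41 + 0 = -1435 + 0 = -1435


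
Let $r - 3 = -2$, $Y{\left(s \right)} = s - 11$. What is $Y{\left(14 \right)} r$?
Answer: $3$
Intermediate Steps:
$Y{\left(s \right)} = -11 + s$
$r = 1$ ($r = 3 - 2 = 1$)
$Y{\left(14 \right)} r = \left(-11 + 14\right) 1 = 3 \cdot 1 = 3$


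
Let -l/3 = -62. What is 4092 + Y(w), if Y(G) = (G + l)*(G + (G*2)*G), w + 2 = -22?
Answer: 186828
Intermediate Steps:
w = -24 (w = -2 - 22 = -24)
l = 186 (l = -3*(-62) = 186)
Y(G) = (186 + G)*(G + 2*G**2) (Y(G) = (G + 186)*(G + (G*2)*G) = (186 + G)*(G + (2*G)*G) = (186 + G)*(G + 2*G**2))
4092 + Y(w) = 4092 - 24*(186 + 2*(-24)**2 + 373*(-24)) = 4092 - 24*(186 + 2*576 - 8952) = 4092 - 24*(186 + 1152 - 8952) = 4092 - 24*(-7614) = 4092 + 182736 = 186828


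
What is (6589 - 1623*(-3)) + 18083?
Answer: 29541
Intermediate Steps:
(6589 - 1623*(-3)) + 18083 = (6589 + 4869) + 18083 = 11458 + 18083 = 29541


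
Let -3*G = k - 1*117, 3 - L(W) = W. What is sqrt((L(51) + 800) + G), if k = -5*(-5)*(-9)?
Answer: sqrt(866) ≈ 29.428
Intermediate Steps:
k = -225 (k = 25*(-9) = -225)
L(W) = 3 - W
G = 114 (G = -(-225 - 1*117)/3 = -(-225 - 117)/3 = -1/3*(-342) = 114)
sqrt((L(51) + 800) + G) = sqrt(((3 - 1*51) + 800) + 114) = sqrt(((3 - 51) + 800) + 114) = sqrt((-48 + 800) + 114) = sqrt(752 + 114) = sqrt(866)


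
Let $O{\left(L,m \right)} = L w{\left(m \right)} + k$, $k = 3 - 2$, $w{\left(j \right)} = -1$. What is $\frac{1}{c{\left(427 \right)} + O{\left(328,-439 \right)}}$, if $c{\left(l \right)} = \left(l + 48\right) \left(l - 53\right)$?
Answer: $\frac{1}{177323} \approx 5.6394 \cdot 10^{-6}$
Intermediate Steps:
$k = 1$
$O{\left(L,m \right)} = 1 - L$ ($O{\left(L,m \right)} = L \left(-1\right) + 1 = - L + 1 = 1 - L$)
$c{\left(l \right)} = \left(-53 + l\right) \left(48 + l\right)$ ($c{\left(l \right)} = \left(48 + l\right) \left(-53 + l\right) = \left(-53 + l\right) \left(48 + l\right)$)
$\frac{1}{c{\left(427 \right)} + O{\left(328,-439 \right)}} = \frac{1}{\left(-2544 + 427^{2} - 2135\right) + \left(1 - 328\right)} = \frac{1}{\left(-2544 + 182329 - 2135\right) + \left(1 - 328\right)} = \frac{1}{177650 - 327} = \frac{1}{177323}$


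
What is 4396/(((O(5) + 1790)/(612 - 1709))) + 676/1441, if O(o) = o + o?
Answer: -1736969723/648450 ≈ -2678.6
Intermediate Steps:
O(o) = 2*o
4396/(((O(5) + 1790)/(612 - 1709))) + 676/1441 = 4396/(((2*5 + 1790)/(612 - 1709))) + 676/1441 = 4396/(((10 + 1790)/(-1097))) + 676*(1/1441) = 4396/((1800*(-1/1097))) + 676/1441 = 4396/(-1800/1097) + 676/1441 = 4396*(-1097/1800) + 676/1441 = -1205603/450 + 676/1441 = -1736969723/648450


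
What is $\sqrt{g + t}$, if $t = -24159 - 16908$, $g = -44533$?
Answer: $20 i \sqrt{214} \approx 292.57 i$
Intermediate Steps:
$t = -41067$ ($t = -24159 - 16908 = -41067$)
$\sqrt{g + t} = \sqrt{-44533 - 41067} = \sqrt{-85600} = 20 i \sqrt{214}$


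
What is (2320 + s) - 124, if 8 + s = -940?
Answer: 1248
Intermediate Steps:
s = -948 (s = -8 - 940 = -948)
(2320 + s) - 124 = (2320 - 948) - 124 = 1372 - 124 = 1248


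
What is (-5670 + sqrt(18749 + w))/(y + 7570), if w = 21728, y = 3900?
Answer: -567/1147 + sqrt(40477)/11470 ≈ -0.47679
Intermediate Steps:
(-5670 + sqrt(18749 + w))/(y + 7570) = (-5670 + sqrt(18749 + 21728))/(3900 + 7570) = (-5670 + sqrt(40477))/11470 = (-5670 + sqrt(40477))*(1/11470) = -567/1147 + sqrt(40477)/11470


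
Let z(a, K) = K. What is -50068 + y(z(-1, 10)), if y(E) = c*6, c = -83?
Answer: -50566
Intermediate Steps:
y(E) = -498 (y(E) = -83*6 = -498)
-50068 + y(z(-1, 10)) = -50068 - 498 = -50566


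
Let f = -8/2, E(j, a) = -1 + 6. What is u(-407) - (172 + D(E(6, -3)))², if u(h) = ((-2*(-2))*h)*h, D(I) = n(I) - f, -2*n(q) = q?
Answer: 2529975/4 ≈ 6.3249e+5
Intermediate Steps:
n(q) = -q/2
E(j, a) = 5
f = -4 (f = -8*½ = -4)
D(I) = 4 - I/2 (D(I) = -I/2 - 1*(-4) = -I/2 + 4 = 4 - I/2)
u(h) = 4*h² (u(h) = (4*h)*h = 4*h²)
u(-407) - (172 + D(E(6, -3)))² = 4*(-407)² - (172 + (4 - ½*5))² = 4*165649 - (172 + (4 - 5/2))² = 662596 - (172 + 3/2)² = 662596 - (347/2)² = 662596 - 1*120409/4 = 662596 - 120409/4 = 2529975/4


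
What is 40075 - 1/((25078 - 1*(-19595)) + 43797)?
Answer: 3545435249/88470 ≈ 40075.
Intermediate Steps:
40075 - 1/((25078 - 1*(-19595)) + 43797) = 40075 - 1/((25078 + 19595) + 43797) = 40075 - 1/(44673 + 43797) = 40075 - 1/88470 = 3545435249/88470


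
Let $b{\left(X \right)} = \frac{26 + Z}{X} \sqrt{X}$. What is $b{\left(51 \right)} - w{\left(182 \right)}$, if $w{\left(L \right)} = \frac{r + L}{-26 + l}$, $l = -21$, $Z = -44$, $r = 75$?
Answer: $\frac{257}{47} - \frac{6 \sqrt{51}}{17} \approx 2.9476$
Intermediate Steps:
$w{\left(L \right)} = - \frac{75}{47} - \frac{L}{47}$ ($w{\left(L \right)} = \frac{75 + L}{-26 - 21} = \frac{75 + L}{-47} = \left(75 + L\right) \left(- \frac{1}{47}\right) = - \frac{75}{47} - \frac{L}{47}$)
$b{\left(X \right)} = - \frac{18}{\sqrt{X}}$ ($b{\left(X \right)} = \frac{26 - 44}{X} \sqrt{X} = - \frac{18}{X} \sqrt{X} = - \frac{18}{\sqrt{X}}$)
$b{\left(51 \right)} - w{\left(182 \right)} = - \frac{18}{\sqrt{51}} - \left(- \frac{75}{47} - \frac{182}{47}\right) = - 18 \frac{\sqrt{51}}{51} - \left(- \frac{75}{47} - \frac{182}{47}\right) = - \frac{6 \sqrt{51}}{17} - - \frac{257}{47} = - \frac{6 \sqrt{51}}{17} + \frac{257}{47} = \frac{257}{47} - \frac{6 \sqrt{51}}{17}$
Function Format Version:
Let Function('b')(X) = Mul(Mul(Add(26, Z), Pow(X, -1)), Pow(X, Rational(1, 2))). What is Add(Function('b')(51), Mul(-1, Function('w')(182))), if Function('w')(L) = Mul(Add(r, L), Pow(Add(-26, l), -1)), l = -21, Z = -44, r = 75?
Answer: Add(Rational(257, 47), Mul(Rational(-6, 17), Pow(51, Rational(1, 2)))) ≈ 2.9476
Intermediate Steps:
Function('w')(L) = Add(Rational(-75, 47), Mul(Rational(-1, 47), L)) (Function('w')(L) = Mul(Add(75, L), Pow(Add(-26, -21), -1)) = Mul(Add(75, L), Pow(-47, -1)) = Mul(Add(75, L), Rational(-1, 47)) = Add(Rational(-75, 47), Mul(Rational(-1, 47), L)))
Function('b')(X) = Mul(-18, Pow(X, Rational(-1, 2))) (Function('b')(X) = Mul(Mul(Add(26, -44), Pow(X, -1)), Pow(X, Rational(1, 2))) = Mul(Mul(-18, Pow(X, -1)), Pow(X, Rational(1, 2))) = Mul(-18, Pow(X, Rational(-1, 2))))
Add(Function('b')(51), Mul(-1, Function('w')(182))) = Add(Mul(-18, Pow(51, Rational(-1, 2))), Mul(-1, Add(Rational(-75, 47), Mul(Rational(-1, 47), 182)))) = Add(Mul(-18, Mul(Rational(1, 51), Pow(51, Rational(1, 2)))), Mul(-1, Add(Rational(-75, 47), Rational(-182, 47)))) = Add(Mul(Rational(-6, 17), Pow(51, Rational(1, 2))), Mul(-1, Rational(-257, 47))) = Add(Mul(Rational(-6, 17), Pow(51, Rational(1, 2))), Rational(257, 47)) = Add(Rational(257, 47), Mul(Rational(-6, 17), Pow(51, Rational(1, 2))))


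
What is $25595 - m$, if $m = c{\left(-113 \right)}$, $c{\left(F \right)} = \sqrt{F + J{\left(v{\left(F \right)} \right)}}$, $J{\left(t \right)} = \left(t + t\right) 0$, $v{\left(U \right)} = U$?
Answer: $25595 - i \sqrt{113} \approx 25595.0 - 10.63 i$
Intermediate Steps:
$J{\left(t \right)} = 0$ ($J{\left(t \right)} = 2 t 0 = 0$)
$c{\left(F \right)} = \sqrt{F}$ ($c{\left(F \right)} = \sqrt{F + 0} = \sqrt{F}$)
$m = i \sqrt{113}$ ($m = \sqrt{-113} = i \sqrt{113} \approx 10.63 i$)
$25595 - m = 25595 - i \sqrt{113}$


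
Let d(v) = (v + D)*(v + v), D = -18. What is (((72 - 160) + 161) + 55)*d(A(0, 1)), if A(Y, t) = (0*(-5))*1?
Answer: 0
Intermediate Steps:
A(Y, t) = 0 (A(Y, t) = 0*1 = 0)
d(v) = 2*v*(-18 + v) (d(v) = (v - 18)*(v + v) = (-18 + v)*(2*v) = 2*v*(-18 + v))
(((72 - 160) + 161) + 55)*d(A(0, 1)) = (((72 - 160) + 161) + 55)*(2*0*(-18 + 0)) = ((-88 + 161) + 55)*(2*0*(-18)) = (73 + 55)*0 = 128*0 = 0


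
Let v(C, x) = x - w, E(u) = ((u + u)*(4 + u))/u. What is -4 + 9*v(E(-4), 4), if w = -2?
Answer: 50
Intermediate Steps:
E(u) = 8 + 2*u (E(u) = ((2*u)*(4 + u))/u = (2*u*(4 + u))/u = 8 + 2*u)
v(C, x) = 2 + x (v(C, x) = x - 1*(-2) = x + 2 = 2 + x)
-4 + 9*v(E(-4), 4) = -4 + 9*(2 + 4) = -4 + 9*6 = -4 + 54 = 50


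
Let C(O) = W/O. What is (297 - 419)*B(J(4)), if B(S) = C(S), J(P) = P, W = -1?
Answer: 61/2 ≈ 30.500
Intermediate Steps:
C(O) = -1/O
B(S) = -1/S
(297 - 419)*B(J(4)) = (297 - 419)*(-1/4) = -(-122)/4 = -122*(-¼) = 61/2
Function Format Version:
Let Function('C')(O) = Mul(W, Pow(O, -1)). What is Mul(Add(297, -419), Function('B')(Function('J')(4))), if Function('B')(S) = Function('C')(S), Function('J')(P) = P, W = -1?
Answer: Rational(61, 2) ≈ 30.500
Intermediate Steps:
Function('C')(O) = Mul(-1, Pow(O, -1))
Function('B')(S) = Mul(-1, Pow(S, -1))
Mul(Add(297, -419), Function('B')(Function('J')(4))) = Mul(Add(297, -419), Mul(-1, Pow(4, -1))) = Mul(-122, Mul(-1, Rational(1, 4))) = Mul(-122, Rational(-1, 4)) = Rational(61, 2)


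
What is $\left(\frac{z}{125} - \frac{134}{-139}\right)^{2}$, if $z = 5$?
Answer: $\frac{12173121}{12075625} \approx 1.0081$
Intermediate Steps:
$\left(\frac{z}{125} - \frac{134}{-139}\right)^{2} = \left(\frac{5}{125} - \frac{134}{-139}\right)^{2} = \left(5 \cdot \frac{1}{125} - - \frac{134}{139}\right)^{2} = \left(\frac{1}{25} + \frac{134}{139}\right)^{2} = \left(\frac{3489}{3475}\right)^{2} = \frac{12173121}{12075625}$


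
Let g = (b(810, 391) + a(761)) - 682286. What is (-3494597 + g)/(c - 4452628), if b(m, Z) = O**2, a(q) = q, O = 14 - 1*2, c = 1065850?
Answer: 2087989/1693389 ≈ 1.2330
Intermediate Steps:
O = 12 (O = 14 - 2 = 12)
b(m, Z) = 144 (b(m, Z) = 12**2 = 144)
g = -681381 (g = (144 + 761) - 682286 = 905 - 682286 = -681381)
(-3494597 + g)/(c - 4452628) = (-3494597 - 681381)/(1065850 - 4452628) = -4175978/(-3386778) = -4175978*(-1/3386778) = 2087989/1693389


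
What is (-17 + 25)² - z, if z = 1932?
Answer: -1868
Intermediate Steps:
(-17 + 25)² - z = (-17 + 25)² - 1*1932 = 8² - 1932 = 64 - 1932 = -1868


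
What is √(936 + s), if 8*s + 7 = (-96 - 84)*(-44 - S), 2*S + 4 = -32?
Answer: √24322/4 ≈ 38.989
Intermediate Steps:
S = -18 (S = -2 + (½)*(-32) = -2 - 16 = -18)
s = 4673/8 (s = -7/8 + ((-96 - 84)*(-44 - 1*(-18)))/8 = -7/8 + (-180*(-44 + 18))/8 = -7/8 + (-180*(-26))/8 = -7/8 + (⅛)*4680 = -7/8 + 585 = 4673/8 ≈ 584.13)
√(936 + s) = √(936 + 4673/8) = √(12161/8) = √24322/4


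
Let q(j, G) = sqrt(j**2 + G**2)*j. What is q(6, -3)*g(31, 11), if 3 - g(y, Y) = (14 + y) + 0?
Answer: -756*sqrt(5) ≈ -1690.5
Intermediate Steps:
g(y, Y) = -11 - y (g(y, Y) = 3 - ((14 + y) + 0) = 3 - (14 + y) = 3 + (-14 - y) = -11 - y)
q(j, G) = j*sqrt(G**2 + j**2) (q(j, G) = sqrt(G**2 + j**2)*j = j*sqrt(G**2 + j**2))
q(6, -3)*g(31, 11) = (6*sqrt((-3)**2 + 6**2))*(-11 - 1*31) = (6*sqrt(9 + 36))*(-11 - 31) = (6*sqrt(45))*(-42) = (6*(3*sqrt(5)))*(-42) = (18*sqrt(5))*(-42) = -756*sqrt(5)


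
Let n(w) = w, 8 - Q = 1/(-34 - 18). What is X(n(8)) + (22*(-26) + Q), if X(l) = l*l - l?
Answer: -26415/52 ≈ -507.98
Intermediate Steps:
Q = 417/52 (Q = 8 - 1/(-34 - 18) = 8 - 1/(-52) = 8 - 1*(-1/52) = 8 + 1/52 = 417/52 ≈ 8.0192)
X(l) = l² - l
X(n(8)) + (22*(-26) + Q) = 8*(-1 + 8) + (22*(-26) + 417/52) = 8*7 + (-572 + 417/52) = 56 - 29327/52 = -26415/52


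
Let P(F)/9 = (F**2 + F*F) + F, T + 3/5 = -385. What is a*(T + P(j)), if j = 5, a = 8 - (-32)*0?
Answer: 4376/5 ≈ 875.20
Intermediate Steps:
a = 8 (a = 8 - 8*0 = 8 + 0 = 8)
T = -1928/5 (T = -3/5 - 385 = -1928/5 ≈ -385.60)
P(F) = 9*F + 18*F**2 (P(F) = 9*((F**2 + F*F) + F) = 9*((F**2 + F**2) + F) = 9*(2*F**2 + F) = 9*(F + 2*F**2) = 9*F + 18*F**2)
a*(T + P(j)) = 8*(-1928/5 + 9*5*(1 + 2*5)) = 8*(-1928/5 + 9*5*(1 + 10)) = 8*(-1928/5 + 9*5*11) = 8*(-1928/5 + 495) = 8*(547/5) = 4376/5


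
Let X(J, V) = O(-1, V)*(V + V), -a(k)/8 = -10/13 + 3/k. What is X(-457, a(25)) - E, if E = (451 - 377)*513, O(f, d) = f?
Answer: -12341026/325 ≈ -37972.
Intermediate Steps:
a(k) = 80/13 - 24/k (a(k) = -8*(-10/13 + 3/k) = 80/13 - 24/k)
E = 37962 (E = 74*513 = 37962)
X(J, V) = -2*V (X(J, V) = -(V + V) = -2*V)
X(-457, a(25)) - E = -2*(80/13 - 24/25) - 1*37962 = -2*(80/13 - 24*1/25) - 37962 = -2*(80/13 - 24/25) - 37962 = -2*1688/325 - 37962 = -3376/325 - 37962 = -12341026/325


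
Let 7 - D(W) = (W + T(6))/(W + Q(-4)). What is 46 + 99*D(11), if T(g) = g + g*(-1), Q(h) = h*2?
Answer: 376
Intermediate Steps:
Q(h) = 2*h
T(g) = 0 (T(g) = g - g = 0)
D(W) = 7 - W/(-8 + W) (D(W) = 7 - (W + 0)/(W + 2*(-4)) = 7 - W/(W - 8) = 7 - W/(-8 + W))
46 + 99*D(11) = 46 + 99*(2*(-28 + 3*11)/(-8 + 11)) = 46 + 99*(2*(-28 + 33)/3) = 46 + 99*(2*(1/3)*5) = 46 + 99*(10/3) = 46 + 330 = 376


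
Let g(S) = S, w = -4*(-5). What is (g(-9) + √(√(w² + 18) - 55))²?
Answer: (9 - I*√(55 - √418))² ≈ 46.445 - 105.81*I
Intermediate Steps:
w = 20
(g(-9) + √(√(w² + 18) - 55))² = (-9 + √(√(20² + 18) - 55))² = (-9 + √(√(400 + 18) - 55))² = (-9 + √(√418 - 55))² = (-9 + √(-55 + √418))²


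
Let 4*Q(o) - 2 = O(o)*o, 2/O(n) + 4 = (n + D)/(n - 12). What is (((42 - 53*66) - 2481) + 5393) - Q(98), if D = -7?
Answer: -267089/506 ≈ -527.84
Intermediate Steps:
O(n) = 2/(-4 + (-7 + n)/(-12 + n)) (O(n) = 2/(-4 + (n - 7)/(n - 12)) = 2/(-4 + (-7 + n)/(-12 + n)))
Q(o) = ½ + o*(12 - o)/(2*(-41 + 3*o)) (Q(o) = ½ + ((2*(12 - o)/(-41 + 3*o))*o)/4 = ½ + (2*o*(12 - o)/(-41 + 3*o))/4 = ½ + o*(12 - o)/(2*(-41 + 3*o)))
(((42 - 53*66) - 2481) + 5393) - Q(98) = (((42 - 53*66) - 2481) + 5393) - (-41 - 1*98² + 15*98)/(2*(-41 + 3*98)) = (((42 - 3498) - 2481) + 5393) - (-41 - 1*9604 + 1470)/(2*(-41 + 294)) = ((-3456 - 2481) + 5393) - (-41 - 9604 + 1470)/(2*253) = (-5937 + 5393) - (-8175)/(2*253) = -544 - 1*(-8175/506) = -544 + 8175/506 = -267089/506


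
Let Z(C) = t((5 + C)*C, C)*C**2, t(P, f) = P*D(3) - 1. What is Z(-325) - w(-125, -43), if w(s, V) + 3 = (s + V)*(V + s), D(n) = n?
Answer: 32954866154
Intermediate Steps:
w(s, V) = -3 + (V + s)**2 (w(s, V) = -3 + (s + V)*(V + s) = -3 + (V + s)*(V + s) = -3 + (V + s)**2)
t(P, f) = -1 + 3*P (t(P, f) = P*3 - 1 = 3*P - 1 = -1 + 3*P)
Z(C) = C**2*(-1 + 3*C*(5 + C)) (Z(C) = (-1 + 3*((5 + C)*C))*C**2 = (-1 + 3*(C*(5 + C)))*C**2 = (-1 + 3*C*(5 + C))*C**2 = C**2*(-1 + 3*C*(5 + C)))
Z(-325) - w(-125, -43) = (-325)**2*(-1 + 3*(-325)*(5 - 325)) - (-3 + (-43 - 125)**2) = 105625*(-1 + 3*(-325)*(-320)) - (-3 + (-168)**2) = 105625*(-1 + 312000) - (-3 + 28224) = 105625*311999 - 1*28221 = 32954894375 - 28221 = 32954866154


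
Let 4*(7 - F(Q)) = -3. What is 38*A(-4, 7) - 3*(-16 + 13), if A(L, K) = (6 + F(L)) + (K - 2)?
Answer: 1443/2 ≈ 721.50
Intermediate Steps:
F(Q) = 31/4 (F(Q) = 7 - ¼*(-3) = 7 + ¾ = 31/4)
A(L, K) = 47/4 + K (A(L, K) = (6 + 31/4) + (K - 2) = 55/4 + (-2 + K) = 47/4 + K)
38*A(-4, 7) - 3*(-16 + 13) = 38*(47/4 + 7) - 3*(-16 + 13) = 38*(75/4) - 3*(-3) = 1425/2 + 9 = 1443/2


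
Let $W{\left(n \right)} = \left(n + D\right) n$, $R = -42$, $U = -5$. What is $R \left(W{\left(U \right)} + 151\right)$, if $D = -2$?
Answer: $-7812$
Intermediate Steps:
$W{\left(n \right)} = n \left(-2 + n\right)$ ($W{\left(n \right)} = \left(n - 2\right) n = \left(-2 + n\right) n = n \left(-2 + n\right)$)
$R \left(W{\left(U \right)} + 151\right) = - 42 \left(- 5 \left(-2 - 5\right) + 151\right) = - 42 \left(\left(-5\right) \left(-7\right) + 151\right) = - 42 \left(35 + 151\right) = \left(-42\right) 186 = -7812$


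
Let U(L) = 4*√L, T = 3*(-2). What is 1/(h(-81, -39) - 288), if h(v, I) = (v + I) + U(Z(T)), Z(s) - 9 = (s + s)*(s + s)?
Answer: -1/402 - √17/13668 ≈ -0.0027892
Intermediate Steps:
T = -6
Z(s) = 9 + 4*s² (Z(s) = 9 + (s + s)*(s + s) = 9 + (2*s)*(2*s) = 9 + 4*s²)
h(v, I) = I + v + 12*√17 (h(v, I) = (v + I) + 4*√(9 + 4*(-6)²) = (I + v) + 4*√(9 + 4*36) = (I + v) + 4*√(9 + 144) = (I + v) + 4*√153 = (I + v) + 4*(3*√17) = (I + v) + 12*√17 = I + v + 12*√17)
1/(h(-81, -39) - 288) = 1/((-39 - 81 + 12*√17) - 288) = 1/((-120 + 12*√17) - 288) = 1/(-408 + 12*√17)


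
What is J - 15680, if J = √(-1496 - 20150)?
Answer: -15680 + I*√21646 ≈ -15680.0 + 147.13*I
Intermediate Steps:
J = I*√21646 (J = √(-21646) = I*√21646 ≈ 147.13*I)
J - 15680 = I*√21646 - 15680 = -15680 + I*√21646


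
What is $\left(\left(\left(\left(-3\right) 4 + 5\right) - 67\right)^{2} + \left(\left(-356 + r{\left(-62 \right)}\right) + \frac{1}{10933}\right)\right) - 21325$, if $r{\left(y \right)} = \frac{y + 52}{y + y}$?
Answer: $- \frac{10984439703}{677846} \approx -16205.0$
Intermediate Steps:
$r{\left(y \right)} = \frac{52 + y}{2 y}$
$\left(\left(\left(\left(-3\right) 4 + 5\right) - 67\right)^{2} + \left(\left(-356 + r{\left(-62 \right)}\right) + \frac{1}{10933}\right)\right) - 21325 = \left(\left(\left(\left(-3\right) 4 + 5\right) - 67\right)^{2} - \left(356 - \frac{1}{10933} - \frac{52 - 62}{2 \left(-62\right)}\right)\right) - 21325 = \left(\left(\left(-12 + 5\right) - 67\right)^{2} + \left(\left(-356 + \frac{1}{2} \left(- \frac{1}{62}\right) \left(-10\right)\right) + \frac{1}{10933}\right)\right) - 21325 = \left(\left(-7 - 67\right)^{2} + \left(\left(-356 + \frac{5}{62}\right) + \frac{1}{10933}\right)\right) - 21325 = \left(\left(-74\right)^{2} + \left(- \frac{22067}{62} + \frac{1}{10933}\right)\right) - 21325 = \left(5476 - \frac{241258449}{677846}\right) - 21325 = \frac{3470626247}{677846} - 21325 = - \frac{10984439703}{677846}$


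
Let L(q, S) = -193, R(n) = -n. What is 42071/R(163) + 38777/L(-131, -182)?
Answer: -14440354/31459 ≈ -459.02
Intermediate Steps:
42071/R(163) + 38777/L(-131, -182) = 42071/((-1*163)) + 38777/(-193) = 42071/(-163) + 38777*(-1/193) = 42071*(-1/163) - 38777/193 = -42071/163 - 38777/193 = -14440354/31459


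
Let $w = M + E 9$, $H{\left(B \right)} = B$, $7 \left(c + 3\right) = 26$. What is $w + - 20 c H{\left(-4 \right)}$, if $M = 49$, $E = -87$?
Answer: $- \frac{4738}{7} \approx -676.86$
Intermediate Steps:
$c = \frac{5}{7}$ ($c = -3 + \frac{1}{7} \cdot 26 = -3 + \frac{26}{7} = \frac{5}{7} \approx 0.71429$)
$w = -734$ ($w = 49 - 783 = -734$)
$w + - 20 c H{\left(-4 \right)} = -734 + \left(-20\right) \frac{5}{7} \left(-4\right) = -734 - - \frac{400}{7} = -734 + \frac{400}{7} = - \frac{4738}{7}$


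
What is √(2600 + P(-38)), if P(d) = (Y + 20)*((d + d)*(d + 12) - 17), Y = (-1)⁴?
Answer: √43739 ≈ 209.14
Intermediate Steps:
Y = 1
P(d) = -357 + 42*d*(12 + d) (P(d) = (1 + 20)*((d + d)*(d + 12) - 17) = 21*((2*d)*(12 + d) - 17) = 21*(2*d*(12 + d) - 17) = 21*(-17 + 2*d*(12 + d)) = -357 + 42*d*(12 + d))
√(2600 + P(-38)) = √(2600 + (-357 + 42*(-38)² + 504*(-38))) = √(2600 + (-357 + 42*1444 - 19152)) = √(2600 + (-357 + 60648 - 19152)) = √(2600 + 41139) = √43739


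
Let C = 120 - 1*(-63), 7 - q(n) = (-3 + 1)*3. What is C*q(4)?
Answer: 2379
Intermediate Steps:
q(n) = 13 (q(n) = 7 - (-3 + 1)*3 = 7 - (-2)*3 = 7 - 1*(-6) = 7 + 6 = 13)
C = 183 (C = 120 + 63 = 183)
C*q(4) = 183*13 = 2379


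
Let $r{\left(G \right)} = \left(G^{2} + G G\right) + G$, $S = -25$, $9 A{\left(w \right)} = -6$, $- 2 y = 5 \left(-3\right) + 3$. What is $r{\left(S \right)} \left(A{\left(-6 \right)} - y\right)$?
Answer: $- \frac{24500}{3} \approx -8166.7$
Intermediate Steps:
$y = 6$ ($y = - \frac{5 \left(-3\right) + 3}{2} = - \frac{-15 + 3}{2} = \left(- \frac{1}{2}\right) \left(-12\right) = 6$)
$A{\left(w \right)} = - \frac{2}{3}$ ($A{\left(w \right)} = \frac{1}{9} \left(-6\right) = - \frac{2}{3}$)
$r{\left(G \right)} = G + 2 G^{2}$ ($r{\left(G \right)} = \left(G^{2} + G^{2}\right) + G = 2 G^{2} + G = G + 2 G^{2}$)
$r{\left(S \right)} \left(A{\left(-6 \right)} - y\right) = - 25 \left(1 + 2 \left(-25\right)\right) \left(- \frac{2}{3} - 6\right) = - 25 \left(1 - 50\right) \left(- \frac{2}{3} - 6\right) = \left(-25\right) \left(-49\right) \left(- \frac{20}{3}\right) = 1225 \left(- \frac{20}{3}\right) = - \frac{24500}{3}$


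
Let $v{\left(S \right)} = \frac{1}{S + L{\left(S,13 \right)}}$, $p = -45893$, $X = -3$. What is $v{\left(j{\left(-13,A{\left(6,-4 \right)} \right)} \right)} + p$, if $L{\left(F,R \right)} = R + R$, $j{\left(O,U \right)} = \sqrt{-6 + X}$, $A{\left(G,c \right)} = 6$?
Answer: $- \frac{31436679}{685} - \frac{3 i}{685} \approx -45893.0 - 0.0043796 i$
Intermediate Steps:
$j{\left(O,U \right)} = 3 i$ ($j{\left(O,U \right)} = \sqrt{-6 - 3} = \sqrt{-9} = 3 i$)
$L{\left(F,R \right)} = 2 R$
$v{\left(S \right)} = \frac{1}{26 + S}$ ($v{\left(S \right)} = \frac{1}{S + 2 \cdot 13} = \frac{1}{S + 26} = \frac{1}{26 + S}$)
$v{\left(j{\left(-13,A{\left(6,-4 \right)} \right)} \right)} + p = \frac{1}{26 + 3 i} - 45893 = \frac{26 - 3 i}{685} - 45893 = -45893 + \frac{26 - 3 i}{685}$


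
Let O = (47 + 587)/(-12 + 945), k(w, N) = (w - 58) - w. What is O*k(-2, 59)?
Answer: -36772/933 ≈ -39.413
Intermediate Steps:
k(w, N) = -58 (k(w, N) = (-58 + w) - w = -58)
O = 634/933 ≈ 0.67953
O*k(-2, 59) = (634/933)*(-58) = -36772/933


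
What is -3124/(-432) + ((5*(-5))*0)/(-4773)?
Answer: 781/108 ≈ 7.2315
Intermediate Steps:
-3124/(-432) + ((5*(-5))*0)/(-4773) = -3124*(-1/432) - 25*0*(-1/4773) = 781/108 + 0*(-1/4773) = 781/108 + 0 = 781/108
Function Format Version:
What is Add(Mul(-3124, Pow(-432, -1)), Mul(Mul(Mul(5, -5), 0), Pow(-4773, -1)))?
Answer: Rational(781, 108) ≈ 7.2315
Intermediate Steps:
Add(Mul(-3124, Pow(-432, -1)), Mul(Mul(Mul(5, -5), 0), Pow(-4773, -1))) = Add(Mul(-3124, Rational(-1, 432)), Mul(Mul(-25, 0), Rational(-1, 4773))) = Add(Rational(781, 108), Mul(0, Rational(-1, 4773))) = Add(Rational(781, 108), 0) = Rational(781, 108)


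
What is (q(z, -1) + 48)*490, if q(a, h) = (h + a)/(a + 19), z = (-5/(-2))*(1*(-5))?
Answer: 292530/13 ≈ 22502.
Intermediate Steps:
z = -25/2 (z = -5*(-1/2)*(-5) = (5/2)*(-5) = -25/2 ≈ -12.500)
q(a, h) = (a + h)/(19 + a)
(q(z, -1) + 48)*490 = ((-25/2 - 1)/(19 - 25/2) + 48)*490 = (-27/2/(13/2) + 48)*490 = ((2/13)*(-27/2) + 48)*490 = (-27/13 + 48)*490 = (597/13)*490 = 292530/13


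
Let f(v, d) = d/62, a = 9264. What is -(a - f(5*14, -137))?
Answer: -574505/62 ≈ -9266.2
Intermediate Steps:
f(v, d) = d/62 (f(v, d) = d*(1/62) = d/62)
-(a - f(5*14, -137)) = -(9264 - (-137)/62) = -(9264 - 1*(-137/62)) = -(9264 + 137/62) = -1*574505/62 = -574505/62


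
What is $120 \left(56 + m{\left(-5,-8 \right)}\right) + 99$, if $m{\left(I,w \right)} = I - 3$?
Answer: $5859$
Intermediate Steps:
$m{\left(I,w \right)} = -3 + I$
$120 \left(56 + m{\left(-5,-8 \right)}\right) + 99 = 120 \left(56 - 8\right) + 99 = 120 \cdot 48 + 99 = 5760 + 99 = 5859$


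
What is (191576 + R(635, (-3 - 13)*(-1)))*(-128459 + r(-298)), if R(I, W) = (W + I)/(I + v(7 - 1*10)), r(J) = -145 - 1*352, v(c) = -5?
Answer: -370575118658/15 ≈ -2.4705e+10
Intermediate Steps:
r(J) = -497 (r(J) = -145 - 352 = -497)
R(I, W) = (I + W)/(-5 + I) (R(I, W) = (W + I)/(I - 5) = (I + W)/(-5 + I))
(191576 + R(635, (-3 - 13)*(-1)))*(-128459 + r(-298)) = (191576 + (635 + (-3 - 13)*(-1))/(-5 + 635))*(-128459 - 497) = (191576 + (635 - 16*(-1))/630)*(-128956) = (191576 + (635 + 16)/630)*(-128956) = (191576 + (1/630)*651)*(-128956) = (191576 + 31/30)*(-128956) = (5747311/30)*(-128956) = -370575118658/15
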